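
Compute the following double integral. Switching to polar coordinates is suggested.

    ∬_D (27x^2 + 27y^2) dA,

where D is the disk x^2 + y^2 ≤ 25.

The region D is 0 ≤ r ≤ 5, 0 ≤ θ ≤ 2π in polar coordinates, where x = r cos(θ), y = r sin(θ), and dA = r dr dθ.

Under the substitution, the integrand becomes 27r^2, so

    ∬_D (27x^2 + 27y^2) dA = ∫_{0}^{2π} ∫_{0}^{5} (27r^2) · r dr dθ.

Inner integral (in r): ∫_{0}^{5} (27r^2) · r dr = 16875/4.

Outer integral (in θ): ∫_{0}^{2π} (16875/4) dθ = 16875π/2.

Therefore ∬_D (27x^2 + 27y^2) dA = 16875π/2.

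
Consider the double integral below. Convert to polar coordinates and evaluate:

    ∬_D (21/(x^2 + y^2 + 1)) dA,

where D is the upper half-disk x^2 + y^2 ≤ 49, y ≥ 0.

The region D is 0 ≤ r ≤ 7, 0 ≤ θ ≤ π in polar coordinates, where x = r cos(θ), y = r sin(θ), and dA = r dr dθ.

Under the substitution, the integrand becomes 21/(r^2 + 1), so

    ∬_D (21/(x^2 + y^2 + 1)) dA = ∫_{0}^{π} ∫_{0}^{7} (21/(r^2 + 1)) · r dr dθ.

Inner integral (in r): ∫_{0}^{7} (21/(r^2 + 1)) · r dr = 21log(50)/2.

Outer integral (in θ): ∫_{0}^{π} (21log(50)/2) dθ = 21π log(50)/2.

Therefore ∬_D (21/(x^2 + y^2 + 1)) dA = 21π log(50)/2.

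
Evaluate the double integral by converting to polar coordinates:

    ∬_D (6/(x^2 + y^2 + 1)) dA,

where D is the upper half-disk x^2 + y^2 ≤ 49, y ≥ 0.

The region D is 0 ≤ r ≤ 7, 0 ≤ θ ≤ π in polar coordinates, where x = r cos(θ), y = r sin(θ), and dA = r dr dθ.

Under the substitution, the integrand becomes 6/(r^2 + 1), so

    ∬_D (6/(x^2 + y^2 + 1)) dA = ∫_{0}^{π} ∫_{0}^{7} (6/(r^2 + 1)) · r dr dθ.

Inner integral (in r): ∫_{0}^{7} (6/(r^2 + 1)) · r dr = log(125000).

Outer integral (in θ): ∫_{0}^{π} (log(125000)) dθ = log(125000^π).

Therefore ∬_D (6/(x^2 + y^2 + 1)) dA = log(125000^π).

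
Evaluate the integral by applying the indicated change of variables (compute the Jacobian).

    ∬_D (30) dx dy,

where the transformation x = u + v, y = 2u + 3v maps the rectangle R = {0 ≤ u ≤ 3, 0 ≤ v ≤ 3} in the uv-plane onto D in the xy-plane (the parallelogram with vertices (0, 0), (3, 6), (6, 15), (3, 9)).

Compute the Jacobian determinant of (x, y) with respect to (u, v):

    ∂(x,y)/∂(u,v) = | 1  1 | = (1)(3) - (1)(2) = 1.
                   | 2  3 |

Its absolute value is |J| = 1 (the area scaling factor).

Substituting x = u + v, y = 2u + 3v into the integrand,

    30 → 30,

so the integral becomes

    ∬_R (30) · |J| du dv = ∫_0^3 ∫_0^3 (30) dv du.

Inner (v): 90.
Outer (u): 270.

Therefore ∬_D (30) dx dy = 270.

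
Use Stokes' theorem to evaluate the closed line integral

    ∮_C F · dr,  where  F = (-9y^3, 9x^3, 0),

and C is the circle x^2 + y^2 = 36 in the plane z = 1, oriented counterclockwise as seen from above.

Let S be the flat disk x^2 + y^2 ≤ 36 in the plane z = 1, with upward unit normal n̂ = ẑ. By Stokes' theorem,

    ∮_C F · dr = ∬_S (∇ × F) · n̂ dS = ∬_D (curl F)_z dA,

where D is the disk x^2 + y^2 ≤ 36.

Compute the curl of F = (-9y^3, 9x^3, 0):
    (∇ × F)_x = ∂F_z/∂y - ∂F_y/∂z = 0,
    (∇ × F)_y = ∂F_x/∂z - ∂F_z/∂x = 0,
    (∇ × F)_z = ∂F_y/∂x - ∂F_x/∂y = 27x^2 + 27y^2.

On z = 1, (curl F)_z = 27x^2 + 27y^2.

Convert to polar (x = r cos θ, y = r sin θ, dA = r dr dθ); the integrand becomes 27r^2, so

    ∬_D (curl F)_z dA = ∫_0^{2π} ∫_0^{6} (27r^2) · r dr dθ.

Inner (r from 0 to 6): 8748.
Outer (θ from 0 to 2π): 17496π.

Therefore ∮_C F · dr = 17496π.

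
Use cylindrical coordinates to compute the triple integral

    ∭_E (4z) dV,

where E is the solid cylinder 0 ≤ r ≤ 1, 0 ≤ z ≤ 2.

In cylindrical coordinates, x = r cos(θ), y = r sin(θ), z = z, and dV = r dr dθ dz.

The integrand becomes 4z, so

    ∭_E (4z) dV = ∫_{0}^{2π} ∫_{0}^{1} ∫_{0}^{2} (4z) · r dz dr dθ.

Inner (z): 8r.
Middle (r from 0 to 1): 4.
Outer (θ): 8π.

Therefore the triple integral equals 8π.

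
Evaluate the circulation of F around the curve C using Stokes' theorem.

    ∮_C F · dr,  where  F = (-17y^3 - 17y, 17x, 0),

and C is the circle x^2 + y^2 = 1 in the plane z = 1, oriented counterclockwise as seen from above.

Let S be the flat disk x^2 + y^2 ≤ 1 in the plane z = 1, with upward unit normal n̂ = ẑ. By Stokes' theorem,

    ∮_C F · dr = ∬_S (∇ × F) · n̂ dS = ∬_D (curl F)_z dA,

where D is the disk x^2 + y^2 ≤ 1.

Compute the curl of F = (-17y^3 - 17y, 17x, 0):
    (∇ × F)_x = ∂F_z/∂y - ∂F_y/∂z = 0,
    (∇ × F)_y = ∂F_x/∂z - ∂F_z/∂x = 0,
    (∇ × F)_z = ∂F_y/∂x - ∂F_x/∂y = 51y^2 + 34.

On z = 1, (curl F)_z = 51y^2 + 34.

Convert to polar (x = r cos θ, y = r sin θ, dA = r dr dθ); the integrand becomes 51r^2sin(θ)^2 + 34, so

    ∬_D (curl F)_z dA = ∫_0^{2π} ∫_0^{1} (51r^2sin(θ)^2 + 34) · r dr dθ.

Inner (r from 0 to 1): 51sin(θ)^2/4 + 17.
Outer (θ from 0 to 2π): 187π/4.

Therefore ∮_C F · dr = 187π/4.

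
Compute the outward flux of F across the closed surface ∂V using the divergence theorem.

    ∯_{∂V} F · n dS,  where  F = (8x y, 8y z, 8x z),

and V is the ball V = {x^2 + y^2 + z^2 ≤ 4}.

By the divergence theorem,

    ∯_{∂V} F · n dS = ∭_V (∇ · F) dV.

Compute the divergence:
    ∇ · F = ∂F_x/∂x + ∂F_y/∂y + ∂F_z/∂z = 8y + 8z + 8x = 8x + 8y + 8z.

In spherical coordinates, x = ρ sin(φ) cos(θ), y = ρ sin(φ) sin(θ), z = ρ cos(φ), dV = ρ^2 sin(φ) dρ dφ dθ, with 0 ≤ ρ ≤ 2, 0 ≤ φ ≤ π, 0 ≤ θ ≤ 2π.

The integrand, after substitution and multiplying by the volume element, becomes (8ρ (sqrt(2)sin(φ)sin(θ + π/4) + cos(φ))) · ρ^2 sin(φ), so

    ∭_V (∇·F) dV = ∫_0^{2π} ∫_0^{π} ∫_0^{2} (8ρ (sqrt(2)sin(φ)sin(θ + π/4) + cos(φ))) · ρ^2 sin(φ) dρ dφ dθ.

Inner (ρ from 0 to 2): 32(sqrt(2)sin(φ)sin(θ + π/4) + cos(φ))sin(φ).
Middle (φ from 0 to π): 16sqrt(2)π sin(θ + π/4).
Outer (θ from 0 to 2π): 0.

Therefore ∯_{∂V} F · n dS = 0.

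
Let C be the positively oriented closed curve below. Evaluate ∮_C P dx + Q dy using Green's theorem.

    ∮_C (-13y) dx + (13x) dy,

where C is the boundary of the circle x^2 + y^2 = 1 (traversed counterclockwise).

Green's theorem converts the closed line integral into a double integral over the enclosed region D:

    ∮_C P dx + Q dy = ∬_D (∂Q/∂x - ∂P/∂y) dA.

Here P = -13y, Q = 13x, so

    ∂Q/∂x = 13,    ∂P/∂y = -13,
    ∂Q/∂x - ∂P/∂y = 26.

D is the region x^2 + y^2 ≤ 1. Evaluating the double integral:

In polar coordinates (x = r cos θ, y = r sin θ, dA = r dr dθ) the integrand becomes 26, so

    ∬_D (26) dA = ∫_0^{2π} ∫_0^{1} (26) · r dr dθ.

Inner (r from 0 to 1): 13.
Outer (θ from 0 to 2π): 26π.

Therefore ∮_C P dx + Q dy = 26π.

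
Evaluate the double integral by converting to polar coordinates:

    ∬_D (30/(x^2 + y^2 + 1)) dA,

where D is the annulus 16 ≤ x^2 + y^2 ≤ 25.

The region D is 4 ≤ r ≤ 5, 0 ≤ θ ≤ 2π in polar coordinates, where x = r cos(θ), y = r sin(θ), and dA = r dr dθ.

Under the substitution, the integrand becomes 30/(r^2 + 1), so

    ∬_D (30/(x^2 + y^2 + 1)) dA = ∫_{0}^{2π} ∫_{4}^{5} (30/(r^2 + 1)) · r dr dθ.

Inner integral (in r): ∫_{4}^{5} (30/(r^2 + 1)) · r dr = log(1677259342285725925376/2862423051509815793).

Outer integral (in θ): ∫_{0}^{2π} (log(1677259342285725925376/2862423051509815793)) dθ = log((1677259342285725925376/2862423051509815793)^(2π)).

Therefore ∬_D (30/(x^2 + y^2 + 1)) dA = log((1677259342285725925376/2862423051509815793)^(2π)).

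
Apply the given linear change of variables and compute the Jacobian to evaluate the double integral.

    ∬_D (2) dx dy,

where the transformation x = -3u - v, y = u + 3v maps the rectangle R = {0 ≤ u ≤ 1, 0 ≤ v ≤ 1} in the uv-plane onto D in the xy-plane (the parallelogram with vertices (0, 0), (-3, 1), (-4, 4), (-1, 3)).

Compute the Jacobian determinant of (x, y) with respect to (u, v):

    ∂(x,y)/∂(u,v) = | -3  -1 | = (-3)(3) - (-1)(1) = -8.
                   | 1  3 |

Its absolute value is |J| = 8 (the area scaling factor).

Substituting x = -3u - v, y = u + 3v into the integrand,

    2 → 2,

so the integral becomes

    ∬_R (2) · |J| du dv = ∫_0^1 ∫_0^1 (16) dv du.

Inner (v): 16.
Outer (u): 16.

Therefore ∬_D (2) dx dy = 16.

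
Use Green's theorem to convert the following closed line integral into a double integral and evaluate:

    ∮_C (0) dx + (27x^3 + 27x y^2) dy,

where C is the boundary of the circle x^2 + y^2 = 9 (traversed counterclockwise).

Green's theorem converts the closed line integral into a double integral over the enclosed region D:

    ∮_C P dx + Q dy = ∬_D (∂Q/∂x - ∂P/∂y) dA.

Here P = 0, Q = 27x^3 + 27x y^2, so

    ∂Q/∂x = 81x^2 + 27y^2,    ∂P/∂y = 0,
    ∂Q/∂x - ∂P/∂y = 81x^2 + 27y^2.

D is the region x^2 + y^2 ≤ 9. Evaluating the double integral:

In polar coordinates (x = r cos θ, y = r sin θ, dA = r dr dθ) the integrand becomes 27r^2(cos(2θ) + 2), so

    ∬_D (81x^2 + 27y^2) dA = ∫_0^{2π} ∫_0^{3} (27r^2(cos(2θ) + 2)) · r dr dθ.

Inner (r from 0 to 3): 2187cos(2θ)/4 + 2187/2.
Outer (θ from 0 to 2π): 2187π.

Therefore ∮_C P dx + Q dy = 2187π.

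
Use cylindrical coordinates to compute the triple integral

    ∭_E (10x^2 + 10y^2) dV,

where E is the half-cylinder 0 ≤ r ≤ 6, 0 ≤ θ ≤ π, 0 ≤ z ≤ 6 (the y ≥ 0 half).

In cylindrical coordinates, x = r cos(θ), y = r sin(θ), z = z, and dV = r dr dθ dz.

The integrand becomes 10r^2, so

    ∭_E (10x^2 + 10y^2) dV = ∫_{0}^{π} ∫_{0}^{6} ∫_{0}^{6} (10r^2) · r dz dr dθ.

Inner (z): 60r^3.
Middle (r from 0 to 6): 19440.
Outer (θ): 19440π.

Therefore the triple integral equals 19440π.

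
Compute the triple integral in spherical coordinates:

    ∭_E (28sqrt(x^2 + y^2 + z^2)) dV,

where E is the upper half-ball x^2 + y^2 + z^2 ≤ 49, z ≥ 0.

In spherical coordinates, x = ρ sin(φ) cos(θ), y = ρ sin(φ) sin(θ), z = ρ cos(φ), and dV = ρ^2 sin(φ) dρ dφ dθ.

The integrand becomes 28ρ, so

    ∭_E (28sqrt(x^2 + y^2 + z^2)) dV = ∫_{0}^{2π} ∫_{0}^{π/2} ∫_{0}^{7} (28ρ) · ρ^2 sin(φ) dρ dφ dθ.

Inner (ρ): 16807sin(φ).
Middle (φ): 16807.
Outer (θ): 33614π.

Therefore the triple integral equals 33614π.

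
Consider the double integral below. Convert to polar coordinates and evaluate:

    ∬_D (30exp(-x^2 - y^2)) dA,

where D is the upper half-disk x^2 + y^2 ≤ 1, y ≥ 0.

The region D is 0 ≤ r ≤ 1, 0 ≤ θ ≤ π in polar coordinates, where x = r cos(θ), y = r sin(θ), and dA = r dr dθ.

Under the substitution, the integrand becomes 30exp(-r^2), so

    ∬_D (30exp(-x^2 - y^2)) dA = ∫_{0}^{π} ∫_{0}^{1} (30exp(-r^2)) · r dr dθ.

Inner integral (in r): ∫_{0}^{1} (30exp(-r^2)) · r dr = 15 - 15exp(-1).

Outer integral (in θ): ∫_{0}^{π} (15 - 15exp(-1)) dθ = -15π exp(-1) + 15π.

Therefore ∬_D (30exp(-x^2 - y^2)) dA = -15π exp(-1) + 15π.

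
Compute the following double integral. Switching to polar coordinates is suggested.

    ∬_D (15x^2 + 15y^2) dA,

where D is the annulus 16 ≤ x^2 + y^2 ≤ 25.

The region D is 4 ≤ r ≤ 5, 0 ≤ θ ≤ 2π in polar coordinates, where x = r cos(θ), y = r sin(θ), and dA = r dr dθ.

Under the substitution, the integrand becomes 15r^2, so

    ∬_D (15x^2 + 15y^2) dA = ∫_{0}^{2π} ∫_{4}^{5} (15r^2) · r dr dθ.

Inner integral (in r): ∫_{4}^{5} (15r^2) · r dr = 5535/4.

Outer integral (in θ): ∫_{0}^{2π} (5535/4) dθ = 5535π/2.

Therefore ∬_D (15x^2 + 15y^2) dA = 5535π/2.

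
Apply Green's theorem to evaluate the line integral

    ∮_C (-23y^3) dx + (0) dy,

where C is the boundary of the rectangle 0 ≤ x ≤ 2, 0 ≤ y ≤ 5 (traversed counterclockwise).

Green's theorem converts the closed line integral into a double integral over the enclosed region D:

    ∮_C P dx + Q dy = ∬_D (∂Q/∂x - ∂P/∂y) dA.

Here P = -23y^3, Q = 0, so

    ∂Q/∂x = 0,    ∂P/∂y = -69y^2,
    ∂Q/∂x - ∂P/∂y = 69y^2.

D is the region 0 ≤ x ≤ 2, 0 ≤ y ≤ 5. Evaluating the double integral:

    ∬_D (69y^2) dA = ∫_0^{2} ∫_0^{5} (69y^2) dy dx.

Inner (y from 0 to 5): 2875.
Outer (x from 0 to 2): 5750.

Therefore ∮_C P dx + Q dy = 5750.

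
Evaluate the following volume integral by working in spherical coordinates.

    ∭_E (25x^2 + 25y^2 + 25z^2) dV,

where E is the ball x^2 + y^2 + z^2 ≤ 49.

In spherical coordinates, x = ρ sin(φ) cos(θ), y = ρ sin(φ) sin(θ), z = ρ cos(φ), and dV = ρ^2 sin(φ) dρ dφ dθ.

The integrand becomes 25ρ^2, so

    ∭_E (25x^2 + 25y^2 + 25z^2) dV = ∫_{0}^{2π} ∫_{0}^{π} ∫_{0}^{7} (25ρ^2) · ρ^2 sin(φ) dρ dφ dθ.

Inner (ρ): 84035sin(φ).
Middle (φ): 168070.
Outer (θ): 336140π.

Therefore the triple integral equals 336140π.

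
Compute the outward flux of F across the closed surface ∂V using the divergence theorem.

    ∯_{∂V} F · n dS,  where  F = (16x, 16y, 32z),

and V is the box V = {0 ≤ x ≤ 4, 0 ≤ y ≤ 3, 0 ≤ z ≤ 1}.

By the divergence theorem,

    ∯_{∂V} F · n dS = ∭_V (∇ · F) dV.

Compute the divergence:
    ∇ · F = ∂F_x/∂x + ∂F_y/∂y + ∂F_z/∂z = 16 + 16 + 32 = 64.

V is a rectangular box, so dV = dx dy dz with 0 ≤ x ≤ 4, 0 ≤ y ≤ 3, 0 ≤ z ≤ 1.

Integrate (64) over V as an iterated integral:

    ∭_V (∇·F) dV = ∫_0^{4} ∫_0^{3} ∫_0^{1} (64) dz dy dx.

Inner (z from 0 to 1): 64.
Middle (y from 0 to 3): 192.
Outer (x from 0 to 4): 768.

Therefore ∯_{∂V} F · n dS = 768.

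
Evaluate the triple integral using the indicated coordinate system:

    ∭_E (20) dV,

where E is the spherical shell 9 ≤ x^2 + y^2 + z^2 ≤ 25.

In spherical coordinates, x = ρ sin(φ) cos(θ), y = ρ sin(φ) sin(θ), z = ρ cos(φ), and dV = ρ^2 sin(φ) dρ dφ dθ.

The integrand becomes 20, so

    ∭_E (20) dV = ∫_{0}^{2π} ∫_{0}^{π} ∫_{3}^{5} (20) · ρ^2 sin(φ) dρ dφ dθ.

Inner (ρ): 1960sin(φ)/3.
Middle (φ): 3920/3.
Outer (θ): 7840π/3.

Therefore the triple integral equals 7840π/3.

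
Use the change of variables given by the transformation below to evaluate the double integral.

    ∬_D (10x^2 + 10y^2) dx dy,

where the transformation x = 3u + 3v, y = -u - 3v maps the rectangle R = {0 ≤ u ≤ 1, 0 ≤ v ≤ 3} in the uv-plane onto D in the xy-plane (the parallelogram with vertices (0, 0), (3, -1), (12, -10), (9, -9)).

Compute the Jacobian determinant of (x, y) with respect to (u, v):

    ∂(x,y)/∂(u,v) = | 3  3 | = (3)(-3) - (3)(-1) = -6.
                   | -1  -3 |

Its absolute value is |J| = 6 (the area scaling factor).

Substituting x = 3u + 3v, y = -u - 3v into the integrand,

    10x^2 + 10y^2 → 100u^2 + 240u v + 180v^2,

so the integral becomes

    ∬_R (100u^2 + 240u v + 180v^2) · |J| du dv = ∫_0^1 ∫_0^3 (600u^2 + 1440u v + 1080v^2) dv du.

Inner (v): 1800u^2 + 6480u + 9720.
Outer (u): 13560.

Therefore ∬_D (10x^2 + 10y^2) dx dy = 13560.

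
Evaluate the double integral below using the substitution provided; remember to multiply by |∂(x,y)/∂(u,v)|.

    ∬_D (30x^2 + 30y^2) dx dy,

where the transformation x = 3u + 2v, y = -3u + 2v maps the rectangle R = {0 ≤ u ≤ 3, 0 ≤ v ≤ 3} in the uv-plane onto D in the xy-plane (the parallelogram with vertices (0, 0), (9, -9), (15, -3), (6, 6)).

Compute the Jacobian determinant of (x, y) with respect to (u, v):

    ∂(x,y)/∂(u,v) = | 3  2 | = (3)(2) - (2)(-3) = 12.
                   | -3  2 |

Its absolute value is |J| = 12 (the area scaling factor).

Substituting x = 3u + 2v, y = -3u + 2v into the integrand,

    30x^2 + 30y^2 → 540u^2 + 240v^2,

so the integral becomes

    ∬_R (540u^2 + 240v^2) · |J| du dv = ∫_0^3 ∫_0^3 (6480u^2 + 2880v^2) dv du.

Inner (v): 19440u^2 + 25920.
Outer (u): 252720.

Therefore ∬_D (30x^2 + 30y^2) dx dy = 252720.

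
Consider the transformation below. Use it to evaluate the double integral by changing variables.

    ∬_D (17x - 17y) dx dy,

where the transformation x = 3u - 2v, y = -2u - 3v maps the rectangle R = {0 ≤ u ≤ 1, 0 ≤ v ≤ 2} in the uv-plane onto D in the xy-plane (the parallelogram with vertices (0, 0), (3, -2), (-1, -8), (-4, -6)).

Compute the Jacobian determinant of (x, y) with respect to (u, v):

    ∂(x,y)/∂(u,v) = | 3  -2 | = (3)(-3) - (-2)(-2) = -13.
                   | -2  -3 |

Its absolute value is |J| = 13 (the area scaling factor).

Substituting x = 3u - 2v, y = -2u - 3v into the integrand,

    17x - 17y → 85u + 17v,

so the integral becomes

    ∬_R (85u + 17v) · |J| du dv = ∫_0^1 ∫_0^2 (1105u + 221v) dv du.

Inner (v): 2210u + 442.
Outer (u): 1547.

Therefore ∬_D (17x - 17y) dx dy = 1547.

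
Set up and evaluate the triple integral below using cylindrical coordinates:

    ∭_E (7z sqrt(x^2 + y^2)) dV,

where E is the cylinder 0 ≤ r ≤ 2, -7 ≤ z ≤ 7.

In cylindrical coordinates, x = r cos(θ), y = r sin(θ), z = z, and dV = r dr dθ dz.

The integrand becomes 7r z, so

    ∭_E (7z sqrt(x^2 + y^2)) dV = ∫_{0}^{2π} ∫_{0}^{2} ∫_{-7}^{7} (7r z) · r dz dr dθ.

Inner (z): 0.
Middle (r from 0 to 2): 0.
Outer (θ): 0.

Therefore the triple integral equals 0.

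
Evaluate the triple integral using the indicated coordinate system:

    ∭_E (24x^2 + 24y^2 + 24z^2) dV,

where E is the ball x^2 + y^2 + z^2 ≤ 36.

In spherical coordinates, x = ρ sin(φ) cos(θ), y = ρ sin(φ) sin(θ), z = ρ cos(φ), and dV = ρ^2 sin(φ) dρ dφ dθ.

The integrand becomes 24ρ^2, so

    ∭_E (24x^2 + 24y^2 + 24z^2) dV = ∫_{0}^{2π} ∫_{0}^{π} ∫_{0}^{6} (24ρ^2) · ρ^2 sin(φ) dρ dφ dθ.

Inner (ρ): 186624sin(φ)/5.
Middle (φ): 373248/5.
Outer (θ): 746496π/5.

Therefore the triple integral equals 746496π/5.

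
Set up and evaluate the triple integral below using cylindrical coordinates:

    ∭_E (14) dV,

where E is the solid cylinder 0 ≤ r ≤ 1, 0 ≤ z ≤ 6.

In cylindrical coordinates, x = r cos(θ), y = r sin(θ), z = z, and dV = r dr dθ dz.

The integrand becomes 14, so

    ∭_E (14) dV = ∫_{0}^{2π} ∫_{0}^{1} ∫_{0}^{6} (14) · r dz dr dθ.

Inner (z): 84r.
Middle (r from 0 to 1): 42.
Outer (θ): 84π.

Therefore the triple integral equals 84π.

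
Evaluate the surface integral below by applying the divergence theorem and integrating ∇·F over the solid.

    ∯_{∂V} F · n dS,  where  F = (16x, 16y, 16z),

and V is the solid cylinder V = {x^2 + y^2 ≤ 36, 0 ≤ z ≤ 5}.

By the divergence theorem,

    ∯_{∂V} F · n dS = ∭_V (∇ · F) dV.

Compute the divergence:
    ∇ · F = ∂F_x/∂x + ∂F_y/∂y + ∂F_z/∂z = 16 + 16 + 16 = 48.

In cylindrical coordinates, x = r cos(θ), y = r sin(θ), z = z, dV = r dr dθ dz, with 0 ≤ r ≤ 6, 0 ≤ θ ≤ 2π, 0 ≤ z ≤ 5.

The integrand, after substitution and multiplying by the volume element, becomes (48) · r, so

    ∭_V (∇·F) dV = ∫_0^{2π} ∫_0^{6} ∫_0^{5} (48) · r dz dr dθ.

Inner (z from 0 to 5): 240r.
Middle (r from 0 to 6): 4320.
Outer (θ from 0 to 2π): 8640π.

Therefore ∯_{∂V} F · n dS = 8640π.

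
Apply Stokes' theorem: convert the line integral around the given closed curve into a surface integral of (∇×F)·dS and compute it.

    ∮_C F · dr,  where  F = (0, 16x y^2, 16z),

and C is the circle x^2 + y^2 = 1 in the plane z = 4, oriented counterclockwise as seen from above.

Let S be the flat disk x^2 + y^2 ≤ 1 in the plane z = 4, with upward unit normal n̂ = ẑ. By Stokes' theorem,

    ∮_C F · dr = ∬_S (∇ × F) · n̂ dS = ∬_D (curl F)_z dA,

where D is the disk x^2 + y^2 ≤ 1.

Compute the curl of F = (0, 16x y^2, 16z):
    (∇ × F)_x = ∂F_z/∂y - ∂F_y/∂z = 0,
    (∇ × F)_y = ∂F_x/∂z - ∂F_z/∂x = 0,
    (∇ × F)_z = ∂F_y/∂x - ∂F_x/∂y = 16y^2.

On z = 4, (curl F)_z = 16y^2.

Convert to polar (x = r cos θ, y = r sin θ, dA = r dr dθ); the integrand becomes 16r^2sin(θ)^2, so

    ∬_D (curl F)_z dA = ∫_0^{2π} ∫_0^{1} (16r^2sin(θ)^2) · r dr dθ.

Inner (r from 0 to 1): 4sin(θ)^2.
Outer (θ from 0 to 2π): 4π.

Therefore ∮_C F · dr = 4π.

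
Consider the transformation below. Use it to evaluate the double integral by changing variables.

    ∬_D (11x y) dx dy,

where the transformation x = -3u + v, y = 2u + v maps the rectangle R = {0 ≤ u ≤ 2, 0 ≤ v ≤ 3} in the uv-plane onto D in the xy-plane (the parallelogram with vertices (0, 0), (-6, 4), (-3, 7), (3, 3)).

Compute the Jacobian determinant of (x, y) with respect to (u, v):

    ∂(x,y)/∂(u,v) = | -3  1 | = (-3)(1) - (1)(2) = -5.
                   | 2  1 |

Its absolute value is |J| = 5 (the area scaling factor).

Substituting x = -3u + v, y = 2u + v into the integrand,

    11x y → -66u^2 - 11u v + 11v^2,

so the integral becomes

    ∬_R (-66u^2 - 11u v + 11v^2) · |J| du dv = ∫_0^2 ∫_0^3 (-330u^2 - 55u v + 55v^2) dv du.

Inner (v): -990u^2 - 495u/2 + 495.
Outer (u): -2145.

Therefore ∬_D (11x y) dx dy = -2145.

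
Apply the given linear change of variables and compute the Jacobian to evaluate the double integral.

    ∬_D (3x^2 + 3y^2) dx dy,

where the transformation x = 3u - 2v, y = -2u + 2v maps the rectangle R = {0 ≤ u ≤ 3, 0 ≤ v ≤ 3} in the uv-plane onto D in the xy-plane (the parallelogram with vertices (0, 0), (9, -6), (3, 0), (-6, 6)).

Compute the Jacobian determinant of (x, y) with respect to (u, v):

    ∂(x,y)/∂(u,v) = | 3  -2 | = (3)(2) - (-2)(-2) = 2.
                   | -2  2 |

Its absolute value is |J| = 2 (the area scaling factor).

Substituting x = 3u - 2v, y = -2u + 2v into the integrand,

    3x^2 + 3y^2 → 39u^2 - 60u v + 24v^2,

so the integral becomes

    ∬_R (39u^2 - 60u v + 24v^2) · |J| du dv = ∫_0^3 ∫_0^3 (78u^2 - 120u v + 48v^2) dv du.

Inner (v): 234u^2 - 540u + 432.
Outer (u): 972.

Therefore ∬_D (3x^2 + 3y^2) dx dy = 972.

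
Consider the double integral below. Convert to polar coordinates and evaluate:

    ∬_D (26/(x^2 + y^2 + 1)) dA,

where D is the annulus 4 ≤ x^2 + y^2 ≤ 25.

The region D is 2 ≤ r ≤ 5, 0 ≤ θ ≤ 2π in polar coordinates, where x = r cos(θ), y = r sin(θ), and dA = r dr dθ.

Under the substitution, the integrand becomes 26/(r^2 + 1), so

    ∬_D (26/(x^2 + y^2 + 1)) dA = ∫_{0}^{2π} ∫_{2}^{5} (26/(r^2 + 1)) · r dr dθ.

Inner integral (in r): ∫_{2}^{5} (26/(r^2 + 1)) · r dr = log(2481152873203736576/1220703125).

Outer integral (in θ): ∫_{0}^{2π} (log(2481152873203736576/1220703125)) dθ = log((2481152873203736576/1220703125)^(2π)).

Therefore ∬_D (26/(x^2 + y^2 + 1)) dA = log((2481152873203736576/1220703125)^(2π)).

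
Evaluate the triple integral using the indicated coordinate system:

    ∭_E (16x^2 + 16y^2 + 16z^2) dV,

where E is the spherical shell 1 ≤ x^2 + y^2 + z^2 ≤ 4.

In spherical coordinates, x = ρ sin(φ) cos(θ), y = ρ sin(φ) sin(θ), z = ρ cos(φ), and dV = ρ^2 sin(φ) dρ dφ dθ.

The integrand becomes 16ρ^2, so

    ∭_E (16x^2 + 16y^2 + 16z^2) dV = ∫_{0}^{2π} ∫_{0}^{π} ∫_{1}^{2} (16ρ^2) · ρ^2 sin(φ) dρ dφ dθ.

Inner (ρ): 496sin(φ)/5.
Middle (φ): 992/5.
Outer (θ): 1984π/5.

Therefore the triple integral equals 1984π/5.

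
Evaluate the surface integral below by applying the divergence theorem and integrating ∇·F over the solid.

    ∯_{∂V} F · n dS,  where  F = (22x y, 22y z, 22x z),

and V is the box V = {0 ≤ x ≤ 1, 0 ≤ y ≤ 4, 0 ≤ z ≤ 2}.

By the divergence theorem,

    ∯_{∂V} F · n dS = ∭_V (∇ · F) dV.

Compute the divergence:
    ∇ · F = ∂F_x/∂x + ∂F_y/∂y + ∂F_z/∂z = 22y + 22z + 22x = 22x + 22y + 22z.

V is a rectangular box, so dV = dx dy dz with 0 ≤ x ≤ 1, 0 ≤ y ≤ 4, 0 ≤ z ≤ 2.

Integrate (22x + 22y + 22z) over V as an iterated integral:

    ∭_V (∇·F) dV = ∫_0^{1} ∫_0^{4} ∫_0^{2} (22x + 22y + 22z) dz dy dx.

Inner (z from 0 to 2): 44x + 44y + 44.
Middle (y from 0 to 4): 176x + 528.
Outer (x from 0 to 1): 616.

Therefore ∯_{∂V} F · n dS = 616.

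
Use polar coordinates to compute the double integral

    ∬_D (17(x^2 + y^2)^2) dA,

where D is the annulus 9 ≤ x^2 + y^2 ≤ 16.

The region D is 3 ≤ r ≤ 4, 0 ≤ θ ≤ 2π in polar coordinates, where x = r cos(θ), y = r sin(θ), and dA = r dr dθ.

Under the substitution, the integrand becomes 17r^4, so

    ∬_D (17(x^2 + y^2)^2) dA = ∫_{0}^{2π} ∫_{3}^{4} (17r^4) · r dr dθ.

Inner integral (in r): ∫_{3}^{4} (17r^4) · r dr = 57239/6.

Outer integral (in θ): ∫_{0}^{2π} (57239/6) dθ = 57239π/3.

Therefore ∬_D (17(x^2 + y^2)^2) dA = 57239π/3.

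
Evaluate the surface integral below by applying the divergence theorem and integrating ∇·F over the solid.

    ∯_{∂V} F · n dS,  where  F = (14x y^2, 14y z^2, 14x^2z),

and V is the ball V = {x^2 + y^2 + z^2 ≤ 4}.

By the divergence theorem,

    ∯_{∂V} F · n dS = ∭_V (∇ · F) dV.

Compute the divergence:
    ∇ · F = ∂F_x/∂x + ∂F_y/∂y + ∂F_z/∂z = 14y^2 + 14z^2 + 14x^2 = 14x^2 + 14y^2 + 14z^2.

In spherical coordinates, x = ρ sin(φ) cos(θ), y = ρ sin(φ) sin(θ), z = ρ cos(φ), dV = ρ^2 sin(φ) dρ dφ dθ, with 0 ≤ ρ ≤ 2, 0 ≤ φ ≤ π, 0 ≤ θ ≤ 2π.

The integrand, after substitution and multiplying by the volume element, becomes (14ρ^2) · ρ^2 sin(φ), so

    ∭_V (∇·F) dV = ∫_0^{2π} ∫_0^{π} ∫_0^{2} (14ρ^2) · ρ^2 sin(φ) dρ dφ dθ.

Inner (ρ from 0 to 2): 448sin(φ)/5.
Middle (φ from 0 to π): 896/5.
Outer (θ from 0 to 2π): 1792π/5.

Therefore ∯_{∂V} F · n dS = 1792π/5.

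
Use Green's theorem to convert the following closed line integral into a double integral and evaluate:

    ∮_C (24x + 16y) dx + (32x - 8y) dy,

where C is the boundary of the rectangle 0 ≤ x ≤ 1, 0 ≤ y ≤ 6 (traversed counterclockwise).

Green's theorem converts the closed line integral into a double integral over the enclosed region D:

    ∮_C P dx + Q dy = ∬_D (∂Q/∂x - ∂P/∂y) dA.

Here P = 24x + 16y, Q = 32x - 8y, so

    ∂Q/∂x = 32,    ∂P/∂y = 16,
    ∂Q/∂x - ∂P/∂y = 16.

D is the region 0 ≤ x ≤ 1, 0 ≤ y ≤ 6. Evaluating the double integral:

    ∬_D (16) dA = ∫_0^{1} ∫_0^{6} (16) dy dx.

Inner (y from 0 to 6): 96.
Outer (x from 0 to 1): 96.

Therefore ∮_C P dx + Q dy = 96.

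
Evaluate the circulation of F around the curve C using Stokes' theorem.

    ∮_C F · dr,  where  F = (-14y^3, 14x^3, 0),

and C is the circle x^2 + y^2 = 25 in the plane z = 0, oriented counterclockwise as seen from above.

Let S be the flat disk x^2 + y^2 ≤ 25 in the plane z = 0, with upward unit normal n̂ = ẑ. By Stokes' theorem,

    ∮_C F · dr = ∬_S (∇ × F) · n̂ dS = ∬_D (curl F)_z dA,

where D is the disk x^2 + y^2 ≤ 25.

Compute the curl of F = (-14y^3, 14x^3, 0):
    (∇ × F)_x = ∂F_z/∂y - ∂F_y/∂z = 0,
    (∇ × F)_y = ∂F_x/∂z - ∂F_z/∂x = 0,
    (∇ × F)_z = ∂F_y/∂x - ∂F_x/∂y = 42x^2 + 42y^2.

On z = 0, (curl F)_z = 42x^2 + 42y^2.

Convert to polar (x = r cos θ, y = r sin θ, dA = r dr dθ); the integrand becomes 42r^2, so

    ∬_D (curl F)_z dA = ∫_0^{2π} ∫_0^{5} (42r^2) · r dr dθ.

Inner (r from 0 to 5): 13125/2.
Outer (θ from 0 to 2π): 13125π.

Therefore ∮_C F · dr = 13125π.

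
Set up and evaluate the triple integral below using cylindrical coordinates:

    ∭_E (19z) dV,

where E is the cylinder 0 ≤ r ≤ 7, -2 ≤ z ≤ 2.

In cylindrical coordinates, x = r cos(θ), y = r sin(θ), z = z, and dV = r dr dθ dz.

The integrand becomes 19z, so

    ∭_E (19z) dV = ∫_{0}^{2π} ∫_{0}^{7} ∫_{-2}^{2} (19z) · r dz dr dθ.

Inner (z): 0.
Middle (r from 0 to 7): 0.
Outer (θ): 0.

Therefore the triple integral equals 0.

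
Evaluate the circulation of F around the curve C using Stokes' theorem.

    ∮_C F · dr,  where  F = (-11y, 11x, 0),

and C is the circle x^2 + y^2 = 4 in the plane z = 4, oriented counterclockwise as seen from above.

Let S be the flat disk x^2 + y^2 ≤ 4 in the plane z = 4, with upward unit normal n̂ = ẑ. By Stokes' theorem,

    ∮_C F · dr = ∬_S (∇ × F) · n̂ dS = ∬_D (curl F)_z dA,

where D is the disk x^2 + y^2 ≤ 4.

Compute the curl of F = (-11y, 11x, 0):
    (∇ × F)_x = ∂F_z/∂y - ∂F_y/∂z = 0,
    (∇ × F)_y = ∂F_x/∂z - ∂F_z/∂x = 0,
    (∇ × F)_z = ∂F_y/∂x - ∂F_x/∂y = 22.

On z = 4, (curl F)_z = 22.

Convert to polar (x = r cos θ, y = r sin θ, dA = r dr dθ); the integrand becomes 22, so

    ∬_D (curl F)_z dA = ∫_0^{2π} ∫_0^{2} (22) · r dr dθ.

Inner (r from 0 to 2): 44.
Outer (θ from 0 to 2π): 88π.

Therefore ∮_C F · dr = 88π.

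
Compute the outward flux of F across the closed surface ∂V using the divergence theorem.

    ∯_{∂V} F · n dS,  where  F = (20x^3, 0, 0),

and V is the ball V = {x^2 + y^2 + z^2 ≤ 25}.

By the divergence theorem,

    ∯_{∂V} F · n dS = ∭_V (∇ · F) dV.

Compute the divergence:
    ∇ · F = ∂F_x/∂x + ∂F_y/∂y + ∂F_z/∂z = 60x^2 + 0 + 0 = 60x^2.

In spherical coordinates, x = ρ sin(φ) cos(θ), y = ρ sin(φ) sin(θ), z = ρ cos(φ), dV = ρ^2 sin(φ) dρ dφ dθ, with 0 ≤ ρ ≤ 5, 0 ≤ φ ≤ π, 0 ≤ θ ≤ 2π.

The integrand, after substitution and multiplying by the volume element, becomes (60ρ^2sin(φ)^2cos(θ)^2) · ρ^2 sin(φ), so

    ∭_V (∇·F) dV = ∫_0^{2π} ∫_0^{π} ∫_0^{5} (60ρ^2sin(φ)^2cos(θ)^2) · ρ^2 sin(φ) dρ dφ dθ.

Inner (ρ from 0 to 5): 37500sin(φ)^3cos(θ)^2.
Middle (φ from 0 to π): 50000cos(θ)^2.
Outer (θ from 0 to 2π): 50000π.

Therefore ∯_{∂V} F · n dS = 50000π.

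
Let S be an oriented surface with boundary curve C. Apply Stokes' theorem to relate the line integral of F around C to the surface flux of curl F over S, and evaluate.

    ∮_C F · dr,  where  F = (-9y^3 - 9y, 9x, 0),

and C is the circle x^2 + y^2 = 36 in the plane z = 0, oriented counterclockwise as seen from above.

Let S be the flat disk x^2 + y^2 ≤ 36 in the plane z = 0, with upward unit normal n̂ = ẑ. By Stokes' theorem,

    ∮_C F · dr = ∬_S (∇ × F) · n̂ dS = ∬_D (curl F)_z dA,

where D is the disk x^2 + y^2 ≤ 36.

Compute the curl of F = (-9y^3 - 9y, 9x, 0):
    (∇ × F)_x = ∂F_z/∂y - ∂F_y/∂z = 0,
    (∇ × F)_y = ∂F_x/∂z - ∂F_z/∂x = 0,
    (∇ × F)_z = ∂F_y/∂x - ∂F_x/∂y = 27y^2 + 18.

On z = 0, (curl F)_z = 27y^2 + 18.

Convert to polar (x = r cos θ, y = r sin θ, dA = r dr dθ); the integrand becomes 27r^2sin(θ)^2 + 18, so

    ∬_D (curl F)_z dA = ∫_0^{2π} ∫_0^{6} (27r^2sin(θ)^2 + 18) · r dr dθ.

Inner (r from 0 to 6): 8748sin(θ)^2 + 324.
Outer (θ from 0 to 2π): 9396π.

Therefore ∮_C F · dr = 9396π.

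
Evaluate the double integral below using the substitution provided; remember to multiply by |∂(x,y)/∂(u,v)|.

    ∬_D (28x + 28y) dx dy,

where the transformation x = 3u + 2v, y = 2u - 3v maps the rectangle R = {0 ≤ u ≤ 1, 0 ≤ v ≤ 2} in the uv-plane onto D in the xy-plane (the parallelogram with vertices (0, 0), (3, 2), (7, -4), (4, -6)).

Compute the Jacobian determinant of (x, y) with respect to (u, v):

    ∂(x,y)/∂(u,v) = | 3  2 | = (3)(-3) - (2)(2) = -13.
                   | 2  -3 |

Its absolute value is |J| = 13 (the area scaling factor).

Substituting x = 3u + 2v, y = 2u - 3v into the integrand,

    28x + 28y → 140u - 28v,

so the integral becomes

    ∬_R (140u - 28v) · |J| du dv = ∫_0^1 ∫_0^2 (1820u - 364v) dv du.

Inner (v): 3640u - 728.
Outer (u): 1092.

Therefore ∬_D (28x + 28y) dx dy = 1092.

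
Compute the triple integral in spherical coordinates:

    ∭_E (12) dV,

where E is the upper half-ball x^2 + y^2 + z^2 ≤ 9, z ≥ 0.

In spherical coordinates, x = ρ sin(φ) cos(θ), y = ρ sin(φ) sin(θ), z = ρ cos(φ), and dV = ρ^2 sin(φ) dρ dφ dθ.

The integrand becomes 12, so

    ∭_E (12) dV = ∫_{0}^{2π} ∫_{0}^{π/2} ∫_{0}^{3} (12) · ρ^2 sin(φ) dρ dφ dθ.

Inner (ρ): 108sin(φ).
Middle (φ): 108.
Outer (θ): 216π.

Therefore the triple integral equals 216π.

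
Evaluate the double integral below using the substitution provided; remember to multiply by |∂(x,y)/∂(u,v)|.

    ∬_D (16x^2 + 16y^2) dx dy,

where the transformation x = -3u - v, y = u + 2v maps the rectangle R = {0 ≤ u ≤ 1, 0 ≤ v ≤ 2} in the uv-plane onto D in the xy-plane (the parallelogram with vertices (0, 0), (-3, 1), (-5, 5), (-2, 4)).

Compute the Jacobian determinant of (x, y) with respect to (u, v):

    ∂(x,y)/∂(u,v) = | -3  -1 | = (-3)(2) - (-1)(1) = -5.
                   | 1  2 |

Its absolute value is |J| = 5 (the area scaling factor).

Substituting x = -3u - v, y = u + 2v into the integrand,

    16x^2 + 16y^2 → 160u^2 + 160u v + 80v^2,

so the integral becomes

    ∬_R (160u^2 + 160u v + 80v^2) · |J| du dv = ∫_0^1 ∫_0^2 (800u^2 + 800u v + 400v^2) dv du.

Inner (v): 1600u^2 + 1600u + 3200/3.
Outer (u): 2400.

Therefore ∬_D (16x^2 + 16y^2) dx dy = 2400.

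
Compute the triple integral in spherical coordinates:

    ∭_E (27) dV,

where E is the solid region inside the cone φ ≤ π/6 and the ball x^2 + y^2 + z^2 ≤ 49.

In spherical coordinates, x = ρ sin(φ) cos(θ), y = ρ sin(φ) sin(θ), z = ρ cos(φ), and dV = ρ^2 sin(φ) dρ dφ dθ.

The integrand becomes 27, so

    ∭_E (27) dV = ∫_{0}^{2π} ∫_{0}^{π/6} ∫_{0}^{7} (27) · ρ^2 sin(φ) dρ dφ dθ.

Inner (ρ): 3087sin(φ).
Middle (φ): 3087 - 3087sqrt(3)/2.
Outer (θ): 3087π (2 - sqrt(3)).

Therefore the triple integral equals 3087π (2 - sqrt(3)).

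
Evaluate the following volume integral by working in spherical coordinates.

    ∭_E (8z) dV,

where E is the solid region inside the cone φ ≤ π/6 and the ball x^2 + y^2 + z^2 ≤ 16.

In spherical coordinates, x = ρ sin(φ) cos(θ), y = ρ sin(φ) sin(θ), z = ρ cos(φ), and dV = ρ^2 sin(φ) dρ dφ dθ.

The integrand becomes 8ρ cos(φ), so

    ∭_E (8z) dV = ∫_{0}^{2π} ∫_{0}^{π/6} ∫_{0}^{4} (8ρ cos(φ)) · ρ^2 sin(φ) dρ dφ dθ.

Inner (ρ): 256sin(2φ).
Middle (φ): 64.
Outer (θ): 128π.

Therefore the triple integral equals 128π.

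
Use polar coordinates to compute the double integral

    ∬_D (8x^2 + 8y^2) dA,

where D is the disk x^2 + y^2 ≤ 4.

The region D is 0 ≤ r ≤ 2, 0 ≤ θ ≤ 2π in polar coordinates, where x = r cos(θ), y = r sin(θ), and dA = r dr dθ.

Under the substitution, the integrand becomes 8r^2, so

    ∬_D (8x^2 + 8y^2) dA = ∫_{0}^{2π} ∫_{0}^{2} (8r^2) · r dr dθ.

Inner integral (in r): ∫_{0}^{2} (8r^2) · r dr = 32.

Outer integral (in θ): ∫_{0}^{2π} (32) dθ = 64π.

Therefore ∬_D (8x^2 + 8y^2) dA = 64π.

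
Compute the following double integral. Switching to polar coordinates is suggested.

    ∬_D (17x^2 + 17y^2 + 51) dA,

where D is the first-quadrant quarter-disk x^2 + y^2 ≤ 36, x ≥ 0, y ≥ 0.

The region D is 0 ≤ r ≤ 6, 0 ≤ θ ≤ π/2 in polar coordinates, where x = r cos(θ), y = r sin(θ), and dA = r dr dθ.

Under the substitution, the integrand becomes 17r^2 + 51, so

    ∬_D (17x^2 + 17y^2 + 51) dA = ∫_{0}^{π/2} ∫_{0}^{6} (17r^2 + 51) · r dr dθ.

Inner integral (in r): ∫_{0}^{6} (17r^2 + 51) · r dr = 6426.

Outer integral (in θ): ∫_{0}^{π/2} (6426) dθ = 3213π.

Therefore ∬_D (17x^2 + 17y^2 + 51) dA = 3213π.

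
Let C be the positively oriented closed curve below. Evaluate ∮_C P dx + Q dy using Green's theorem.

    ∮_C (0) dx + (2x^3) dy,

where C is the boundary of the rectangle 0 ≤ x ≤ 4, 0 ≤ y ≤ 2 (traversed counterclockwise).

Green's theorem converts the closed line integral into a double integral over the enclosed region D:

    ∮_C P dx + Q dy = ∬_D (∂Q/∂x - ∂P/∂y) dA.

Here P = 0, Q = 2x^3, so

    ∂Q/∂x = 6x^2,    ∂P/∂y = 0,
    ∂Q/∂x - ∂P/∂y = 6x^2.

D is the region 0 ≤ x ≤ 4, 0 ≤ y ≤ 2. Evaluating the double integral:

    ∬_D (6x^2) dA = ∫_0^{4} ∫_0^{2} (6x^2) dy dx.

Inner (y from 0 to 2): 12x^2.
Outer (x from 0 to 4): 256.

Therefore ∮_C P dx + Q dy = 256.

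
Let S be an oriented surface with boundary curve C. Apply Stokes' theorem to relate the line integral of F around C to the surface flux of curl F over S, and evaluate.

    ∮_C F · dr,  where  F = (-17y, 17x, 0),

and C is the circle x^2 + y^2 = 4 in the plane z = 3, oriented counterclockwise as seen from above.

Let S be the flat disk x^2 + y^2 ≤ 4 in the plane z = 3, with upward unit normal n̂ = ẑ. By Stokes' theorem,

    ∮_C F · dr = ∬_S (∇ × F) · n̂ dS = ∬_D (curl F)_z dA,

where D is the disk x^2 + y^2 ≤ 4.

Compute the curl of F = (-17y, 17x, 0):
    (∇ × F)_x = ∂F_z/∂y - ∂F_y/∂z = 0,
    (∇ × F)_y = ∂F_x/∂z - ∂F_z/∂x = 0,
    (∇ × F)_z = ∂F_y/∂x - ∂F_x/∂y = 34.

On z = 3, (curl F)_z = 34.

Convert to polar (x = r cos θ, y = r sin θ, dA = r dr dθ); the integrand becomes 34, so

    ∬_D (curl F)_z dA = ∫_0^{2π} ∫_0^{2} (34) · r dr dθ.

Inner (r from 0 to 2): 68.
Outer (θ from 0 to 2π): 136π.

Therefore ∮_C F · dr = 136π.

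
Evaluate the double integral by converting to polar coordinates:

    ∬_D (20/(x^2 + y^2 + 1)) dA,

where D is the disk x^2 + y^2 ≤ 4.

The region D is 0 ≤ r ≤ 2, 0 ≤ θ ≤ 2π in polar coordinates, where x = r cos(θ), y = r sin(θ), and dA = r dr dθ.

Under the substitution, the integrand becomes 20/(r^2 + 1), so

    ∬_D (20/(x^2 + y^2 + 1)) dA = ∫_{0}^{2π} ∫_{0}^{2} (20/(r^2 + 1)) · r dr dθ.

Inner integral (in r): ∫_{0}^{2} (20/(r^2 + 1)) · r dr = log(9765625).

Outer integral (in θ): ∫_{0}^{2π} (log(9765625)) dθ = 20π log(5).

Therefore ∬_D (20/(x^2 + y^2 + 1)) dA = 20π log(5).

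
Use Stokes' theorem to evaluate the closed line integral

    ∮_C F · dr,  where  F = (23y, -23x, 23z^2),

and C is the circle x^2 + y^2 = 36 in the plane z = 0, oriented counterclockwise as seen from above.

Let S be the flat disk x^2 + y^2 ≤ 36 in the plane z = 0, with upward unit normal n̂ = ẑ. By Stokes' theorem,

    ∮_C F · dr = ∬_S (∇ × F) · n̂ dS = ∬_D (curl F)_z dA,

where D is the disk x^2 + y^2 ≤ 36.

Compute the curl of F = (23y, -23x, 23z^2):
    (∇ × F)_x = ∂F_z/∂y - ∂F_y/∂z = 0,
    (∇ × F)_y = ∂F_x/∂z - ∂F_z/∂x = 0,
    (∇ × F)_z = ∂F_y/∂x - ∂F_x/∂y = -46.

On z = 0, (curl F)_z = -46.

Convert to polar (x = r cos θ, y = r sin θ, dA = r dr dθ); the integrand becomes -46, so

    ∬_D (curl F)_z dA = ∫_0^{2π} ∫_0^{6} (-46) · r dr dθ.

Inner (r from 0 to 6): -828.
Outer (θ from 0 to 2π): -1656π.

Therefore ∮_C F · dr = -1656π.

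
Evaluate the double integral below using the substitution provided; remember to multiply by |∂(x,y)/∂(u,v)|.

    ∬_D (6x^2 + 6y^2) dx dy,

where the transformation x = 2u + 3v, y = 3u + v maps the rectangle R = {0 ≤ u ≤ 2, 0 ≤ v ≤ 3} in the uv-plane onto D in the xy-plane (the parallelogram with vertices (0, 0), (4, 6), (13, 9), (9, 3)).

Compute the Jacobian determinant of (x, y) with respect to (u, v):

    ∂(x,y)/∂(u,v) = | 2  3 | = (2)(1) - (3)(3) = -7.
                   | 3  1 |

Its absolute value is |J| = 7 (the area scaling factor).

Substituting x = 2u + 3v, y = 3u + v into the integrand,

    6x^2 + 6y^2 → 78u^2 + 108u v + 60v^2,

so the integral becomes

    ∬_R (78u^2 + 108u v + 60v^2) · |J| du dv = ∫_0^2 ∫_0^3 (546u^2 + 756u v + 420v^2) dv du.

Inner (v): 1638u^2 + 3402u + 3780.
Outer (u): 18732.

Therefore ∬_D (6x^2 + 6y^2) dx dy = 18732.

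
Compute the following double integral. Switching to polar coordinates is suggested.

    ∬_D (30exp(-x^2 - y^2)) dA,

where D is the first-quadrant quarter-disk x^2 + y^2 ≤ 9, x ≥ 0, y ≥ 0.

The region D is 0 ≤ r ≤ 3, 0 ≤ θ ≤ π/2 in polar coordinates, where x = r cos(θ), y = r sin(θ), and dA = r dr dθ.

Under the substitution, the integrand becomes 30exp(-r^2), so

    ∬_D (30exp(-x^2 - y^2)) dA = ∫_{0}^{π/2} ∫_{0}^{3} (30exp(-r^2)) · r dr dθ.

Inner integral (in r): ∫_{0}^{3} (30exp(-r^2)) · r dr = 15 - 15exp(-9).

Outer integral (in θ): ∫_{0}^{π/2} (15 - 15exp(-9)) dθ = -15π (1 - exp(9))exp(-9)/2.

Therefore ∬_D (30exp(-x^2 - y^2)) dA = -15π (1 - exp(9))exp(-9)/2.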